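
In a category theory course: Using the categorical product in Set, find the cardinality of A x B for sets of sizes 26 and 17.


In Set, the product A x B is the Cartesian product.
By the universal property, |A x B| = |A| * |B|.
|A x B| = 26 * 17 = 442

442


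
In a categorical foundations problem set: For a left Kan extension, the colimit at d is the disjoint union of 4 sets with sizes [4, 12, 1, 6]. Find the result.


Pointwise, the left Kan extension (Lan_F H)(d) is the colimit, indexed
by the comma category (F downarrow d), of H composed with the
projection (F downarrow d) -> C. Here that colimit is given
as a coproduct (disjoint union) of sets, so its cardinality is the
sum of the sizes of the summands.
Coproduct of sets with sizes: 4 + 12 + 1 + 6
= 23

23


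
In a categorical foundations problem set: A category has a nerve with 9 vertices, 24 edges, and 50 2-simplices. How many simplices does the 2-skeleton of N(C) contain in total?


The 2-skeleton of the nerve N(C) consists of simplices in dimensions 0, 1, 2:
  |N(C)_0| = 9 (objects)
  |N(C)_1| = 24 (morphisms)
  |N(C)_2| = 50 (composable pairs)
Total = 9 + 24 + 50 = 83

83


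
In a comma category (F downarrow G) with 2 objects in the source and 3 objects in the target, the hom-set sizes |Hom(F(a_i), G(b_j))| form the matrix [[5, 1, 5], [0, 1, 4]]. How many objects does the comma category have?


Objects of (F downarrow G) are triples (a, b, h: F(a)->G(b)).
The count equals the sum of all entries in the hom-matrix.
sum(row 0) = 11
sum(row 1) = 5
Grand total = 16

16


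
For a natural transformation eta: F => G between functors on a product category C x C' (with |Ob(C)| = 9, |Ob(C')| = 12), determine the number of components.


A natural transformation eta: F => G assigns one component morphism per
object of the domain category.
The domain is the product category C x C', so
|Ob(C x C')| = |Ob(C)| * |Ob(C')| = 9 * 12 = 108.
Therefore eta has 108 component morphisms.

108


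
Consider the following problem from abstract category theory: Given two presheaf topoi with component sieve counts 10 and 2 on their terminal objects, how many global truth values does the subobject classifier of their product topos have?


In a product of presheaf topoi E_1 x E_2, the subobject classifier
is Omega = Omega_1 x Omega_2 (componentwise), so
|Omega(top)| = |Omega_1(top_1)| * |Omega_2(top_2)|.
= 10 * 2 = 20.

20


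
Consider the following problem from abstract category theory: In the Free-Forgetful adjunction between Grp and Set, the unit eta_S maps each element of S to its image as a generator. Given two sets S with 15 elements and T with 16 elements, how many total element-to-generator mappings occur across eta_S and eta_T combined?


The unit eta_X: X -> U(F(X)) of the Free-Forgetful adjunction
maps each element of X to a generator of F(X). For X = S + T (disjoint
union in Set), |S + T| = |S| + |T|.
Total mappings = 15 + 16 = 31.

31


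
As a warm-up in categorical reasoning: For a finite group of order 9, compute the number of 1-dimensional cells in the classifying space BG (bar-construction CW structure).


In the bar-construction CW model of BG, the n-cells are indexed by
n-tuples [g_1|...|g_n] of non-identity elements of G (degenerate
simplices with some g_i = e do not contribute cells), so there are
(|G| - 1)^n n-cells.
For dim = 1 with |G| = 9:
cells = (9 - 1)^1 = 8^1 = 8

8


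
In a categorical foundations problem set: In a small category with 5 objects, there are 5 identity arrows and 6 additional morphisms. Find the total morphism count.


Each object has an identity morphism, giving 5 identities.
Adding the 6 non-identity morphisms:
Total = 5 + 6 = 11

11


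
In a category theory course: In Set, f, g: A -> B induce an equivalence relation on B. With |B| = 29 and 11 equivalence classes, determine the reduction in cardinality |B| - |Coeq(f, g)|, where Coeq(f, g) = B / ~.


The coequalizer Coeq(f, g) = B / ~ has one element per equivalence class.
|B| = 29, |Coeq(f, g)| = 11.
|B| - |Coeq(f, g)| = 29 - 11 = 18.

18


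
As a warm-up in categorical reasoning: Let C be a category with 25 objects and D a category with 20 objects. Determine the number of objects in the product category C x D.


The product category C x D has objects that are pairs (c, d).
Number of pairs = |Ob(C)| * |Ob(D)| = 25 * 20 = 500

500


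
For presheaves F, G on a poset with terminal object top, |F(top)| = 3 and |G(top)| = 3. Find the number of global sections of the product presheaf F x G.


Global sections of a presheaf on a poset with terminal top satisfy
Gamma(H) ~ H(top). Presheaves admit pointwise products, so
(F x G)(top) = F(top) x G(top) (Cartesian product).
|Gamma(F x G)| = |F(top)| * |G(top)| = 3 * 3 = 9.

9


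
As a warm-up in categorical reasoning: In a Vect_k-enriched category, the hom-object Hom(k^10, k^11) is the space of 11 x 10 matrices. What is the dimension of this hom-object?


In Vect-enriched categories, Hom(k^n, k^m) is the space of m x n matrices.
dim(Hom(k^10, k^11)) = 11 * 10 = 110

110


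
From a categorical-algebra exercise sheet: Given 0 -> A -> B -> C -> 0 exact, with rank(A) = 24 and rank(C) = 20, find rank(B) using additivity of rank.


For a short exact sequence 0 -> A -> B -> C -> 0,
rank is additive: rank(B) = rank(A) + rank(C).
rank(B) = 24 + 20 = 44

44


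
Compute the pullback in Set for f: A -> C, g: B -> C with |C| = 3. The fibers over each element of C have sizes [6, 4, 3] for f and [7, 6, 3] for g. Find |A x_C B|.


The pullback A x_C B consists of pairs (a, b) with f(a) = g(b).
For each element c in C, the fiber product has |f^-1(c)| * |g^-1(c)| elements.
Summing over C: 6 * 7 + 4 * 6 + 3 * 3
= 42 + 24 + 9 = 75

75


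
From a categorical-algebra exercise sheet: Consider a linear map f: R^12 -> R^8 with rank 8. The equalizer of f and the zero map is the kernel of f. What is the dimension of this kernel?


The equalizer of f and the zero map is ker(f).
By the rank-nullity theorem: dim(ker(f)) = dim(domain) - rank(f).
dim(ker(f)) = 12 - 8 = 4

4


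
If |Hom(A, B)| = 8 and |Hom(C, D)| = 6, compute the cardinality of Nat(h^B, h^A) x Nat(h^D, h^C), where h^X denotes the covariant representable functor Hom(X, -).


By the Yoneda lemma, Nat(h^B, h^A) is isomorphic to Hom(A, B),
so |Nat(h^B, h^A)| = |Hom(A, B)| and |Nat(h^D, h^C)| = |Hom(C, D)|.
|Hom(A, B)| = 8, |Hom(C, D)| = 6.
|Nat(h^B, h^A) x Nat(h^D, h^C)| = 8 * 6 = 48

48


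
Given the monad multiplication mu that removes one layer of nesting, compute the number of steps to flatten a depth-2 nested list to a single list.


Each application of mu: T^2 -> T removes one layer of nesting.
Starting at depth 2 (i.e., T^2(X)), we need to reach T(X).
Number of mu applications = 2 - 1 = 1

1


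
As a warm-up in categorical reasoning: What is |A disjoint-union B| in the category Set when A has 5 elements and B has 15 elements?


In Set, the coproduct A + B is the disjoint union.
|A + B| = |A| + |B| = 5 + 15 = 20

20


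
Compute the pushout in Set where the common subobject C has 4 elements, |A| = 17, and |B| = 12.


The pushout A +_C B identifies the images of C in A and B.
|A +_C B| = |A| + |B| - |C| (for injections).
= 17 + 12 - 4 = 25

25


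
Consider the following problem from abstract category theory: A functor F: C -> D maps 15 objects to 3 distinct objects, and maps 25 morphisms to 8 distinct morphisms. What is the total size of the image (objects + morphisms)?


The image of F consists of distinct objects and distinct morphisms.
|Im(F)| on objects = 3
|Im(F)| on morphisms = 8
Total image cardinality = 3 + 8 = 11

11


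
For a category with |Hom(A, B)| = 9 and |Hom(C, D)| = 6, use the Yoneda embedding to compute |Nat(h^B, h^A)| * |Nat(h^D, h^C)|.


By the Yoneda lemma, Nat(h^B, h^A) is isomorphic to Hom(A, B),
so |Nat(h^B, h^A)| = |Hom(A, B)| and |Nat(h^D, h^C)| = |Hom(C, D)|.
|Hom(A, B)| = 9, |Hom(C, D)| = 6.
|Nat(h^B, h^A) x Nat(h^D, h^C)| = 9 * 6 = 54

54


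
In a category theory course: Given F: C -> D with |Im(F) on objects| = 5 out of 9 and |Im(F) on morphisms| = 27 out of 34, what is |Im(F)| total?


The image of F consists of distinct objects and distinct morphisms.
|Im(F)| on objects = 5
|Im(F)| on morphisms = 27
Total image cardinality = 5 + 27 = 32

32


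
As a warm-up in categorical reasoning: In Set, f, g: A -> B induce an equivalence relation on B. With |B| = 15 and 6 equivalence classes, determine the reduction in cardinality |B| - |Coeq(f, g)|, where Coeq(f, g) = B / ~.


The coequalizer Coeq(f, g) = B / ~ has one element per equivalence class.
|B| = 15, |Coeq(f, g)| = 6.
|B| - |Coeq(f, g)| = 15 - 6 = 9.

9


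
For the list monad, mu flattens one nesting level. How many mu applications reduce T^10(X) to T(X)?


Each application of mu: T^2 -> T removes one layer of nesting.
Starting at depth 10 (i.e., T^10(X)), we need to reach T(X).
Number of mu applications = 10 - 1 = 9

9


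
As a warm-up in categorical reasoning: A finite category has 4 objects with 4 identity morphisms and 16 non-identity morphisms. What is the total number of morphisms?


Each object has an identity morphism, giving 4 identities.
Adding the 16 non-identity morphisms:
Total = 4 + 16 = 20

20


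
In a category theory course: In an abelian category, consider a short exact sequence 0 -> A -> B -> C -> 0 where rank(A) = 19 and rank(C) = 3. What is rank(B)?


For a short exact sequence 0 -> A -> B -> C -> 0,
rank is additive: rank(B) = rank(A) + rank(C).
rank(B) = 19 + 3 = 22

22


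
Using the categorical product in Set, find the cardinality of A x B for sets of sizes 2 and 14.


In Set, the product A x B is the Cartesian product.
By the universal property, |A x B| = |A| * |B|.
|A x B| = 2 * 14 = 28

28


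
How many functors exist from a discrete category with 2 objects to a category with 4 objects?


A functor from a discrete category C to D is determined by
where each object maps. Each of the 2 objects of C can map
to any of the 4 objects of D independently.
Number of functors = 4^2 = 16

16


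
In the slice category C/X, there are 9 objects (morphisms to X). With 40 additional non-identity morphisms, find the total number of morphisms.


In the slice category C/X, objects are morphisms to X.
Identity morphisms: 9 (one per object of C/X).
Non-identity morphisms: 40.
Total = 9 + 40 = 49

49


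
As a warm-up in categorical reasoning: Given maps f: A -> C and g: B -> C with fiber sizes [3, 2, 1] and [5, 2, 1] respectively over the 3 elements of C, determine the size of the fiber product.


The pullback A x_C B consists of pairs (a, b) with f(a) = g(b).
For each element c in C, the fiber product has |f^-1(c)| * |g^-1(c)| elements.
Summing over C: 3 * 5 + 2 * 2 + 1 * 1
= 15 + 4 + 1 = 20

20


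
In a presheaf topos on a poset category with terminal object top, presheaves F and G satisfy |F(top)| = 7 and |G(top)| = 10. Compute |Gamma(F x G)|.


Global sections of a presheaf on a poset with terminal top satisfy
Gamma(H) ~ H(top). Presheaves admit pointwise products, so
(F x G)(top) = F(top) x G(top) (Cartesian product).
|Gamma(F x G)| = |F(top)| * |G(top)| = 7 * 10 = 70.

70


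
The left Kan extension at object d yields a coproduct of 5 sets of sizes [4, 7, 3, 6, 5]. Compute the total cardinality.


Pointwise, the left Kan extension (Lan_F H)(d) is the colimit, indexed
by the comma category (F downarrow d), of H composed with the
projection (F downarrow d) -> C. Here that colimit is given
as a coproduct (disjoint union) of sets, so its cardinality is the
sum of the sizes of the summands.
Coproduct of sets with sizes: 4 + 7 + 3 + 6 + 5
= 25

25


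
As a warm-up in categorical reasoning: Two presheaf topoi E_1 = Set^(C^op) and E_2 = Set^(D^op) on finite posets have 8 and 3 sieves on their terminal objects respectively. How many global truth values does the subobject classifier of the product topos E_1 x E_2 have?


In a product of presheaf topoi E_1 x E_2, the subobject classifier
is Omega = Omega_1 x Omega_2 (componentwise), so
|Omega(top)| = |Omega_1(top_1)| * |Omega_2(top_2)|.
= 8 * 3 = 24.

24


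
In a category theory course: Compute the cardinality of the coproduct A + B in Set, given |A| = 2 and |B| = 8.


In Set, the coproduct A + B is the disjoint union.
|A + B| = |A| + |B| = 2 + 8 = 10

10


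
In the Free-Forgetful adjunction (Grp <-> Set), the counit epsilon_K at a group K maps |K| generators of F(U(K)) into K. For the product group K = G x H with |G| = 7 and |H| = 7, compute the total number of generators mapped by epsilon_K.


The counit epsilon_K: F(U(K)) -> K of the Free-Forgetful adjunction
maps |K| generators of F(U(K)) into K. For K = G x H (the product group),
|G x H| = |G| * |H|.
Total generators mapped = 7 * 7 = 49.

49


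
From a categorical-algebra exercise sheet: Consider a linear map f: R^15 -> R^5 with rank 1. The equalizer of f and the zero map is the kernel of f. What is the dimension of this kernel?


The equalizer of f and the zero map is ker(f).
By the rank-nullity theorem: dim(ker(f)) = dim(domain) - rank(f).
dim(ker(f)) = 15 - 1 = 14

14


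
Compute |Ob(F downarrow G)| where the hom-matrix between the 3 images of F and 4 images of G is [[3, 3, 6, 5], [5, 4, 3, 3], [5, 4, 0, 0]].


Objects of (F downarrow G) are triples (a, b, h: F(a)->G(b)).
The count equals the sum of all entries in the hom-matrix.
sum(row 0) = 17
sum(row 1) = 15
sum(row 2) = 9
Grand total = 41

41


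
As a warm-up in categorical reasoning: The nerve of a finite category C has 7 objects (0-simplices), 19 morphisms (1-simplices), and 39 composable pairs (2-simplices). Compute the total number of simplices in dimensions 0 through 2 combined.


The 2-skeleton of the nerve N(C) consists of simplices in dimensions 0, 1, 2:
  |N(C)_0| = 7 (objects)
  |N(C)_1| = 19 (morphisms)
  |N(C)_2| = 39 (composable pairs)
Total = 7 + 19 + 39 = 65

65


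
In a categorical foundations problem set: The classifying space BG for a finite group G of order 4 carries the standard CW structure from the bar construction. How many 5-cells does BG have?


In the bar-construction CW model of BG, the n-cells are indexed by
n-tuples [g_1|...|g_n] of non-identity elements of G (degenerate
simplices with some g_i = e do not contribute cells), so there are
(|G| - 1)^n n-cells.
For dim = 5 with |G| = 4:
cells = (4 - 1)^5 = 3^5 = 243

243


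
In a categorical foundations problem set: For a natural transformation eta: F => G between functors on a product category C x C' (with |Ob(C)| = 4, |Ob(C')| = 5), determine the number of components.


A natural transformation eta: F => G assigns one component morphism per
object of the domain category.
The domain is the product category C x C', so
|Ob(C x C')| = |Ob(C)| * |Ob(C')| = 4 * 5 = 20.
Therefore eta has 20 component morphisms.

20


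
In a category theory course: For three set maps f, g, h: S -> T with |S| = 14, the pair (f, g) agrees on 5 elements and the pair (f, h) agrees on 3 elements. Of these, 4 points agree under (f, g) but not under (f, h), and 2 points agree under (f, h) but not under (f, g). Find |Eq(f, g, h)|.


Eq(f, g, h) is the triple-agreement set: points in S where all three
maps take the same value. Using inclusion-exclusion on the pairwise data:
Pair (f, g) agrees on 5 points; pair (f, h) on 3 points.
Points agreeing under (f, g) but not (f, h) = 4; under (f, h) but not (f, g) = 2.
Triple-agreement = agreement-in-(f, g) minus points that agree under (f, g) but not (f, h):
|Eq(f, g, h)| = 5 - 4 = 1
(cross-check via (f, h): 3 - 2 = 1.)

1


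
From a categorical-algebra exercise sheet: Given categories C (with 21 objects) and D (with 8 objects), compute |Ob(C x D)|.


The product category C x D has objects that are pairs (c, d).
Number of pairs = |Ob(C)| * |Ob(D)| = 21 * 8 = 168

168


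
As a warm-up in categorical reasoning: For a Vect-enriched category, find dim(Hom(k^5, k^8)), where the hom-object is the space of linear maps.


In Vect-enriched categories, Hom(k^n, k^m) is the space of m x n matrices.
dim(Hom(k^5, k^8)) = 8 * 5 = 40

40


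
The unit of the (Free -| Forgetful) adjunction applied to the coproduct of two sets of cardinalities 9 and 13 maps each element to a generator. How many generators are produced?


The unit eta_X: X -> U(F(X)) of the Free-Forgetful adjunction
maps each element of X to a generator of F(X). For X = S + T (disjoint
union in Set), |S + T| = |S| + |T|.
Total mappings = 9 + 13 = 22.

22


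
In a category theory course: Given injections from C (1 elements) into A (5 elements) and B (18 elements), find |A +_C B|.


The pushout A +_C B identifies the images of C in A and B.
|A +_C B| = |A| + |B| - |C| (for injections).
= 5 + 18 - 1 = 22

22


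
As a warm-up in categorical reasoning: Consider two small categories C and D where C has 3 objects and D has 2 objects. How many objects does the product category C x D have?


The product category C x D has objects that are pairs (c, d).
Number of pairs = |Ob(C)| * |Ob(D)| = 3 * 2 = 6

6


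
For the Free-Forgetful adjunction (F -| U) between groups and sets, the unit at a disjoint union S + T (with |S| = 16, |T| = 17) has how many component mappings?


The unit eta_X: X -> U(F(X)) of the Free-Forgetful adjunction
maps each element of X to a generator of F(X). For X = S + T (disjoint
union in Set), |S + T| = |S| + |T|.
Total mappings = 16 + 17 = 33.

33


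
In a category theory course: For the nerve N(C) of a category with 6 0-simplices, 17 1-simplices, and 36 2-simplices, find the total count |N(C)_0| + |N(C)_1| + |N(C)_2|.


The 2-skeleton of the nerve N(C) consists of simplices in dimensions 0, 1, 2:
  |N(C)_0| = 6 (objects)
  |N(C)_1| = 17 (morphisms)
  |N(C)_2| = 36 (composable pairs)
Total = 6 + 17 + 36 = 59

59


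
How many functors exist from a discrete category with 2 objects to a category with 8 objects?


A functor from a discrete category C to D is determined by
where each object maps. Each of the 2 objects of C can map
to any of the 8 objects of D independently.
Number of functors = 8^2 = 64

64


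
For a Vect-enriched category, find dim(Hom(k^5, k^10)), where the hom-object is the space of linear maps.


In Vect-enriched categories, Hom(k^n, k^m) is the space of m x n matrices.
dim(Hom(k^5, k^10)) = 10 * 5 = 50

50


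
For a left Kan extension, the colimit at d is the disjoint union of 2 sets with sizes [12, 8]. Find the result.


Pointwise, the left Kan extension (Lan_F H)(d) is the colimit, indexed
by the comma category (F downarrow d), of H composed with the
projection (F downarrow d) -> C. Here that colimit is given
as a coproduct (disjoint union) of sets, so its cardinality is the
sum of the sizes of the summands.
Coproduct of sets with sizes: 12 + 8
= 20

20


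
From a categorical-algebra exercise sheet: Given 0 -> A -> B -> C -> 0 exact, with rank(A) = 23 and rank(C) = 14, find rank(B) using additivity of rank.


For a short exact sequence 0 -> A -> B -> C -> 0,
rank is additive: rank(B) = rank(A) + rank(C).
rank(B) = 23 + 14 = 37

37


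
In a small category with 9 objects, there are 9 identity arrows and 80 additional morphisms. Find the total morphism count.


Each object has an identity morphism, giving 9 identities.
Adding the 80 non-identity morphisms:
Total = 9 + 80 = 89

89


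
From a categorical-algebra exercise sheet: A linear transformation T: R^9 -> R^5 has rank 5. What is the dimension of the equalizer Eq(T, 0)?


The equalizer of f and the zero map is ker(f).
By the rank-nullity theorem: dim(ker(f)) = dim(domain) - rank(f).
dim(ker(f)) = 9 - 5 = 4

4


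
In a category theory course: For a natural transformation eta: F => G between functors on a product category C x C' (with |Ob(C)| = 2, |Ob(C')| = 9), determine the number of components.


A natural transformation eta: F => G assigns one component morphism per
object of the domain category.
The domain is the product category C x C', so
|Ob(C x C')| = |Ob(C)| * |Ob(C')| = 2 * 9 = 18.
Therefore eta has 18 component morphisms.

18


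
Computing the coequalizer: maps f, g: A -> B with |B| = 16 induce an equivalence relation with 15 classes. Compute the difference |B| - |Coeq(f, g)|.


The coequalizer Coeq(f, g) = B / ~ has one element per equivalence class.
|B| = 16, |Coeq(f, g)| = 15.
|B| - |Coeq(f, g)| = 16 - 15 = 1.

1


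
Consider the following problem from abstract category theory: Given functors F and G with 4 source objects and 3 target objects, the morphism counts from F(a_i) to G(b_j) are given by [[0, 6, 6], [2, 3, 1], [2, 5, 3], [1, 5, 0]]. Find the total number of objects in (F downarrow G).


Objects of (F downarrow G) are triples (a, b, h: F(a)->G(b)).
The count equals the sum of all entries in the hom-matrix.
sum(row 0) = 12
sum(row 1) = 6
sum(row 2) = 10
sum(row 3) = 6
Grand total = 34

34


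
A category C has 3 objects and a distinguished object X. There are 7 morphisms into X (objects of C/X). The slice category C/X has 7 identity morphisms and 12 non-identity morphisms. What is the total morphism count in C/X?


In the slice category C/X, objects are morphisms to X.
Identity morphisms: 7 (one per object of C/X).
Non-identity morphisms: 12.
Total = 7 + 12 = 19

19


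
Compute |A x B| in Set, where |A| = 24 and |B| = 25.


In Set, the product A x B is the Cartesian product.
By the universal property, |A x B| = |A| * |B|.
|A x B| = 24 * 25 = 600

600


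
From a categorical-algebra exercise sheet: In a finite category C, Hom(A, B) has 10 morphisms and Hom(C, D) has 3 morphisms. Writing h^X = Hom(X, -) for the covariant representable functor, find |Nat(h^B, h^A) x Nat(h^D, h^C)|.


By the Yoneda lemma, Nat(h^B, h^A) is isomorphic to Hom(A, B),
so |Nat(h^B, h^A)| = |Hom(A, B)| and |Nat(h^D, h^C)| = |Hom(C, D)|.
|Hom(A, B)| = 10, |Hom(C, D)| = 3.
|Nat(h^B, h^A) x Nat(h^D, h^C)| = 10 * 3 = 30

30


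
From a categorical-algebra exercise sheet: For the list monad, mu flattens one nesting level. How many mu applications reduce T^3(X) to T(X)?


Each application of mu: T^2 -> T removes one layer of nesting.
Starting at depth 3 (i.e., T^3(X)), we need to reach T(X).
Number of mu applications = 3 - 1 = 2

2


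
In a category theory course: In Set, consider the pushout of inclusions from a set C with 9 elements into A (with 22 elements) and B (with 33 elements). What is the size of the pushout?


The pushout A +_C B identifies the images of C in A and B.
|A +_C B| = |A| + |B| - |C| (for injections).
= 22 + 33 - 9 = 46

46


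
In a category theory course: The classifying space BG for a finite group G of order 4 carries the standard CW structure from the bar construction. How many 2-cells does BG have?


In the bar-construction CW model of BG, the n-cells are indexed by
n-tuples [g_1|...|g_n] of non-identity elements of G (degenerate
simplices with some g_i = e do not contribute cells), so there are
(|G| - 1)^n n-cells.
For dim = 2 with |G| = 4:
cells = (4 - 1)^2 = 3^2 = 9

9


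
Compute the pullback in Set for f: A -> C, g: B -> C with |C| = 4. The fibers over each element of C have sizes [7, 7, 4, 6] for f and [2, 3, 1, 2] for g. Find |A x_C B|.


The pullback A x_C B consists of pairs (a, b) with f(a) = g(b).
For each element c in C, the fiber product has |f^-1(c)| * |g^-1(c)| elements.
Summing over C: 7 * 2 + 7 * 3 + 4 * 1 + 6 * 2
= 14 + 21 + 4 + 12 = 51

51


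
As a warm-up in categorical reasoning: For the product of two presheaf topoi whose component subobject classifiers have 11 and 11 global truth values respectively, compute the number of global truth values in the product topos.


In a product of presheaf topoi E_1 x E_2, the subobject classifier
is Omega = Omega_1 x Omega_2 (componentwise), so
|Omega(top)| = |Omega_1(top_1)| * |Omega_2(top_2)|.
= 11 * 11 = 121.

121


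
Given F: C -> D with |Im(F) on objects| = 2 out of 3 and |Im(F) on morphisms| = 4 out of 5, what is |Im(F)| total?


The image of F consists of distinct objects and distinct morphisms.
|Im(F)| on objects = 2
|Im(F)| on morphisms = 4
Total image cardinality = 2 + 4 = 6

6


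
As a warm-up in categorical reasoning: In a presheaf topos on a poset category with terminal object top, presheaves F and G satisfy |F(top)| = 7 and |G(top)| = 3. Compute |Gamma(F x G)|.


Global sections of a presheaf on a poset with terminal top satisfy
Gamma(H) ~ H(top). Presheaves admit pointwise products, so
(F x G)(top) = F(top) x G(top) (Cartesian product).
|Gamma(F x G)| = |F(top)| * |G(top)| = 7 * 3 = 21.

21


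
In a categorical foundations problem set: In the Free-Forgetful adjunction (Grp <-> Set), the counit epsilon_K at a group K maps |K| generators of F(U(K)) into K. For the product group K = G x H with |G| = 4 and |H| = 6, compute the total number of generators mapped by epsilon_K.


The counit epsilon_K: F(U(K)) -> K of the Free-Forgetful adjunction
maps |K| generators of F(U(K)) into K. For K = G x H (the product group),
|G x H| = |G| * |H|.
Total generators mapped = 4 * 6 = 24.

24


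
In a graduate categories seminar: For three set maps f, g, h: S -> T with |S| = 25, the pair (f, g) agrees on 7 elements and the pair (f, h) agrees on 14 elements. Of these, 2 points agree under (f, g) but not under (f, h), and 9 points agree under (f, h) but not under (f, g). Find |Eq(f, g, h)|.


Eq(f, g, h) is the triple-agreement set: points in S where all three
maps take the same value. Using inclusion-exclusion on the pairwise data:
Pair (f, g) agrees on 7 points; pair (f, h) on 14 points.
Points agreeing under (f, g) but not (f, h) = 2; under (f, h) but not (f, g) = 9.
Triple-agreement = agreement-in-(f, g) minus points that agree under (f, g) but not (f, h):
|Eq(f, g, h)| = 7 - 2 = 5
(cross-check via (f, h): 14 - 9 = 5.)

5


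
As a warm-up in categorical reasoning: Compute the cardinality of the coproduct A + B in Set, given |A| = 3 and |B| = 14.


In Set, the coproduct A + B is the disjoint union.
|A + B| = |A| + |B| = 3 + 14 = 17

17


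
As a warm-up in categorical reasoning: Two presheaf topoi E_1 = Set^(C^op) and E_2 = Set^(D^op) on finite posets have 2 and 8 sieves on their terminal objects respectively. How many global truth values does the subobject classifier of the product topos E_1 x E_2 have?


In a product of presheaf topoi E_1 x E_2, the subobject classifier
is Omega = Omega_1 x Omega_2 (componentwise), so
|Omega(top)| = |Omega_1(top_1)| * |Omega_2(top_2)|.
= 2 * 8 = 16.

16


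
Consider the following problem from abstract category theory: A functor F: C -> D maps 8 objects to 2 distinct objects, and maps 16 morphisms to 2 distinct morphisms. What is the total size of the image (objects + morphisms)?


The image of F consists of distinct objects and distinct morphisms.
|Im(F)| on objects = 2
|Im(F)| on morphisms = 2
Total image cardinality = 2 + 2 = 4

4


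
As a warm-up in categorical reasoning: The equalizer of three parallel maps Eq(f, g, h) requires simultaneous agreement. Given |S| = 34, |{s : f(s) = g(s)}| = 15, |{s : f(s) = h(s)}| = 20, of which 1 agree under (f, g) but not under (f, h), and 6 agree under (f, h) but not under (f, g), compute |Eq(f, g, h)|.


Eq(f, g, h) is the triple-agreement set: points in S where all three
maps take the same value. Using inclusion-exclusion on the pairwise data:
Pair (f, g) agrees on 15 points; pair (f, h) on 20 points.
Points agreeing under (f, g) but not (f, h) = 1; under (f, h) but not (f, g) = 6.
Triple-agreement = agreement-in-(f, g) minus points that agree under (f, g) but not (f, h):
|Eq(f, g, h)| = 15 - 1 = 14
(cross-check via (f, h): 20 - 6 = 14.)

14


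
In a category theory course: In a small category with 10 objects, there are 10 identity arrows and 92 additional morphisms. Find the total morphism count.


Each object has an identity morphism, giving 10 identities.
Adding the 92 non-identity morphisms:
Total = 10 + 92 = 102

102


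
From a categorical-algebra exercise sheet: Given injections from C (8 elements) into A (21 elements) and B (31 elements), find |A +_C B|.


The pushout A +_C B identifies the images of C in A and B.
|A +_C B| = |A| + |B| - |C| (for injections).
= 21 + 31 - 8 = 44

44


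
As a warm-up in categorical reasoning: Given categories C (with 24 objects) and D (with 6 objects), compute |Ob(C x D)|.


The product category C x D has objects that are pairs (c, d).
Number of pairs = |Ob(C)| * |Ob(D)| = 24 * 6 = 144

144


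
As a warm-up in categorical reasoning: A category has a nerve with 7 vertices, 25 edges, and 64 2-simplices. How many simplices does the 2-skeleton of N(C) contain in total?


The 2-skeleton of the nerve N(C) consists of simplices in dimensions 0, 1, 2:
  |N(C)_0| = 7 (objects)
  |N(C)_1| = 25 (morphisms)
  |N(C)_2| = 64 (composable pairs)
Total = 7 + 25 + 64 = 96

96


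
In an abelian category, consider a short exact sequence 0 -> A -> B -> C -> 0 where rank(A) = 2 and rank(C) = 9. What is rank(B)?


For a short exact sequence 0 -> A -> B -> C -> 0,
rank is additive: rank(B) = rank(A) + rank(C).
rank(B) = 2 + 9 = 11

11


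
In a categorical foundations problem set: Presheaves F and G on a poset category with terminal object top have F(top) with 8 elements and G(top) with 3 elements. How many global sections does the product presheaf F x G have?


Global sections of a presheaf on a poset with terminal top satisfy
Gamma(H) ~ H(top). Presheaves admit pointwise products, so
(F x G)(top) = F(top) x G(top) (Cartesian product).
|Gamma(F x G)| = |F(top)| * |G(top)| = 8 * 3 = 24.

24


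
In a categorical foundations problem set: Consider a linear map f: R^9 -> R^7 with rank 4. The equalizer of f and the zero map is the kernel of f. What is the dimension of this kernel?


The equalizer of f and the zero map is ker(f).
By the rank-nullity theorem: dim(ker(f)) = dim(domain) - rank(f).
dim(ker(f)) = 9 - 4 = 5

5


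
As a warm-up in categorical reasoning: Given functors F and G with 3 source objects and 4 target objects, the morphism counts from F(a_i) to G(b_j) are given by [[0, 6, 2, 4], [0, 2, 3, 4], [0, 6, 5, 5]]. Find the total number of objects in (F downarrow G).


Objects of (F downarrow G) are triples (a, b, h: F(a)->G(b)).
The count equals the sum of all entries in the hom-matrix.
sum(row 0) = 12
sum(row 1) = 9
sum(row 2) = 16
Grand total = 37

37


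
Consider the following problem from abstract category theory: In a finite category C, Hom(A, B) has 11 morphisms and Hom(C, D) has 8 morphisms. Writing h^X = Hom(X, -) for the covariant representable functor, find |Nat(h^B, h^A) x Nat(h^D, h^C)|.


By the Yoneda lemma, Nat(h^B, h^A) is isomorphic to Hom(A, B),
so |Nat(h^B, h^A)| = |Hom(A, B)| and |Nat(h^D, h^C)| = |Hom(C, D)|.
|Hom(A, B)| = 11, |Hom(C, D)| = 8.
|Nat(h^B, h^A) x Nat(h^D, h^C)| = 11 * 8 = 88

88


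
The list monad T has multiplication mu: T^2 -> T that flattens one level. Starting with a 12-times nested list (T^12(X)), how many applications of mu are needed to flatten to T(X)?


Each application of mu: T^2 -> T removes one layer of nesting.
Starting at depth 12 (i.e., T^12(X)), we need to reach T(X).
Number of mu applications = 12 - 1 = 11

11


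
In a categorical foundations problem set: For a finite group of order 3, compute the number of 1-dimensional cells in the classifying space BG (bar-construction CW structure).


In the bar-construction CW model of BG, the n-cells are indexed by
n-tuples [g_1|...|g_n] of non-identity elements of G (degenerate
simplices with some g_i = e do not contribute cells), so there are
(|G| - 1)^n n-cells.
For dim = 1 with |G| = 3:
cells = (3 - 1)^1 = 2^1 = 2

2


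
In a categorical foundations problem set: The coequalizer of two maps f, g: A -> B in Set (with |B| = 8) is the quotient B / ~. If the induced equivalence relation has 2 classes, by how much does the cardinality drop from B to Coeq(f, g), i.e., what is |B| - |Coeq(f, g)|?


The coequalizer Coeq(f, g) = B / ~ has one element per equivalence class.
|B| = 8, |Coeq(f, g)| = 2.
|B| - |Coeq(f, g)| = 8 - 2 = 6.

6


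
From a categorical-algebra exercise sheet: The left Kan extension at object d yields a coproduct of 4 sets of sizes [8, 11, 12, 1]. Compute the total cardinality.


Pointwise, the left Kan extension (Lan_F H)(d) is the colimit, indexed
by the comma category (F downarrow d), of H composed with the
projection (F downarrow d) -> C. Here that colimit is given
as a coproduct (disjoint union) of sets, so its cardinality is the
sum of the sizes of the summands.
Coproduct of sets with sizes: 8 + 11 + 12 + 1
= 32

32


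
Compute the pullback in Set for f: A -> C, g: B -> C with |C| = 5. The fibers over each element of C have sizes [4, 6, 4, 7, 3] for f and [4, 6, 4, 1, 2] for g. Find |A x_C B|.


The pullback A x_C B consists of pairs (a, b) with f(a) = g(b).
For each element c in C, the fiber product has |f^-1(c)| * |g^-1(c)| elements.
Summing over C: 4 * 4 + 6 * 6 + 4 * 4 + 7 * 1 + 3 * 2
= 16 + 36 + 16 + 7 + 6 = 81

81


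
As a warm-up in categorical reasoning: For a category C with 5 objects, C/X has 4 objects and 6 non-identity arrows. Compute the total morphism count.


In the slice category C/X, objects are morphisms to X.
Identity morphisms: 4 (one per object of C/X).
Non-identity morphisms: 6.
Total = 4 + 6 = 10

10


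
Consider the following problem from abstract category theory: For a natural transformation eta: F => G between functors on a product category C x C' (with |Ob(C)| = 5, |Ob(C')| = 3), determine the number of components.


A natural transformation eta: F => G assigns one component morphism per
object of the domain category.
The domain is the product category C x C', so
|Ob(C x C')| = |Ob(C)| * |Ob(C')| = 5 * 3 = 15.
Therefore eta has 15 component morphisms.

15


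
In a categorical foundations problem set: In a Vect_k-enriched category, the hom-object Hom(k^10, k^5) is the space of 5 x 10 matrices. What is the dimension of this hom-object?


In Vect-enriched categories, Hom(k^n, k^m) is the space of m x n matrices.
dim(Hom(k^10, k^5)) = 5 * 10 = 50

50


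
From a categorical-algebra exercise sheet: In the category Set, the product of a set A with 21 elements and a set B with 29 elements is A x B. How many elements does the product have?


In Set, the product A x B is the Cartesian product.
By the universal property, |A x B| = |A| * |B|.
|A x B| = 21 * 29 = 609

609


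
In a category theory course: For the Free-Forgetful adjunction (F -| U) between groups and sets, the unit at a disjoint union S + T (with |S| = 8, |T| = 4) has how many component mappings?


The unit eta_X: X -> U(F(X)) of the Free-Forgetful adjunction
maps each element of X to a generator of F(X). For X = S + T (disjoint
union in Set), |S + T| = |S| + |T|.
Total mappings = 8 + 4 = 12.

12


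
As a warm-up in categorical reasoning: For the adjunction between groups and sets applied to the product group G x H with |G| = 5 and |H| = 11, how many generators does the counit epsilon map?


The counit epsilon_K: F(U(K)) -> K of the Free-Forgetful adjunction
maps |K| generators of F(U(K)) into K. For K = G x H (the product group),
|G x H| = |G| * |H|.
Total generators mapped = 5 * 11 = 55.

55


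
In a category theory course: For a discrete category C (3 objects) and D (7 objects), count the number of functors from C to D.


A functor from a discrete category C to D is determined by
where each object maps. Each of the 3 objects of C can map
to any of the 7 objects of D independently.
Number of functors = 7^3 = 343

343


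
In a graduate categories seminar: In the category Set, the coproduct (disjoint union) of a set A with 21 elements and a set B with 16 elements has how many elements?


In Set, the coproduct A + B is the disjoint union.
|A + B| = |A| + |B| = 21 + 16 = 37

37


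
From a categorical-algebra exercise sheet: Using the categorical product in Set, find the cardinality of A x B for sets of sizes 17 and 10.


In Set, the product A x B is the Cartesian product.
By the universal property, |A x B| = |A| * |B|.
|A x B| = 17 * 10 = 170

170


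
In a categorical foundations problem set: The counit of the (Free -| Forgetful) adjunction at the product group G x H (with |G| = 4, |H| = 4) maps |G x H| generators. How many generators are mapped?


The counit epsilon_K: F(U(K)) -> K of the Free-Forgetful adjunction
maps |K| generators of F(U(K)) into K. For K = G x H (the product group),
|G x H| = |G| * |H|.
Total generators mapped = 4 * 4 = 16.

16


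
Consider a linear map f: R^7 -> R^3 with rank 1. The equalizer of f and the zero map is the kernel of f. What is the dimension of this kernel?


The equalizer of f and the zero map is ker(f).
By the rank-nullity theorem: dim(ker(f)) = dim(domain) - rank(f).
dim(ker(f)) = 7 - 1 = 6

6


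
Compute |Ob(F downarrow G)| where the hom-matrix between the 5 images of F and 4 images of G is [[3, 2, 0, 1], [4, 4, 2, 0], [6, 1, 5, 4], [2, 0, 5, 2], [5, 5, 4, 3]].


Objects of (F downarrow G) are triples (a, b, h: F(a)->G(b)).
The count equals the sum of all entries in the hom-matrix.
sum(row 0) = 6
sum(row 1) = 10
sum(row 2) = 16
sum(row 3) = 9
sum(row 4) = 17
Grand total = 58

58


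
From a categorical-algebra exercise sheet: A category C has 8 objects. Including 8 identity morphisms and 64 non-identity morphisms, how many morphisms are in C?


Each object has an identity morphism, giving 8 identities.
Adding the 64 non-identity morphisms:
Total = 8 + 64 = 72

72


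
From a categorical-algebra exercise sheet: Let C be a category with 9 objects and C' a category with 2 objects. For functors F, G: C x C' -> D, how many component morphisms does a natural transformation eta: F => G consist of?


A natural transformation eta: F => G assigns one component morphism per
object of the domain category.
The domain is the product category C x C', so
|Ob(C x C')| = |Ob(C)| * |Ob(C')| = 9 * 2 = 18.
Therefore eta has 18 component morphisms.

18


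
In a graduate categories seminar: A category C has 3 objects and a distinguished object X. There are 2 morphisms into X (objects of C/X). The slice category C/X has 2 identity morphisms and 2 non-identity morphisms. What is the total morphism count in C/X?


In the slice category C/X, objects are morphisms to X.
Identity morphisms: 2 (one per object of C/X).
Non-identity morphisms: 2.
Total = 2 + 2 = 4

4


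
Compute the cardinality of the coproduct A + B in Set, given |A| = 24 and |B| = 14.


In Set, the coproduct A + B is the disjoint union.
|A + B| = |A| + |B| = 24 + 14 = 38

38


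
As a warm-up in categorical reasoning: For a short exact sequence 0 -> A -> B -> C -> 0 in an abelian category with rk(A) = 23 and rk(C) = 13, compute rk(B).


For a short exact sequence 0 -> A -> B -> C -> 0,
rank is additive: rank(B) = rank(A) + rank(C).
rank(B) = 23 + 13 = 36

36


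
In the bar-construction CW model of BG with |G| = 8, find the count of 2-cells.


In the bar-construction CW model of BG, the n-cells are indexed by
n-tuples [g_1|...|g_n] of non-identity elements of G (degenerate
simplices with some g_i = e do not contribute cells), so there are
(|G| - 1)^n n-cells.
For dim = 2 with |G| = 8:
cells = (8 - 1)^2 = 7^2 = 49

49


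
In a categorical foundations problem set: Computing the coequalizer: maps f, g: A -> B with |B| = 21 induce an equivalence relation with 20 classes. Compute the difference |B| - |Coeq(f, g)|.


The coequalizer Coeq(f, g) = B / ~ has one element per equivalence class.
|B| = 21, |Coeq(f, g)| = 20.
|B| - |Coeq(f, g)| = 21 - 20 = 1.

1


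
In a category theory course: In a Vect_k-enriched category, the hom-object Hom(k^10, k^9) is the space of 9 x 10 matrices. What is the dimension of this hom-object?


In Vect-enriched categories, Hom(k^n, k^m) is the space of m x n matrices.
dim(Hom(k^10, k^9)) = 9 * 10 = 90

90
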